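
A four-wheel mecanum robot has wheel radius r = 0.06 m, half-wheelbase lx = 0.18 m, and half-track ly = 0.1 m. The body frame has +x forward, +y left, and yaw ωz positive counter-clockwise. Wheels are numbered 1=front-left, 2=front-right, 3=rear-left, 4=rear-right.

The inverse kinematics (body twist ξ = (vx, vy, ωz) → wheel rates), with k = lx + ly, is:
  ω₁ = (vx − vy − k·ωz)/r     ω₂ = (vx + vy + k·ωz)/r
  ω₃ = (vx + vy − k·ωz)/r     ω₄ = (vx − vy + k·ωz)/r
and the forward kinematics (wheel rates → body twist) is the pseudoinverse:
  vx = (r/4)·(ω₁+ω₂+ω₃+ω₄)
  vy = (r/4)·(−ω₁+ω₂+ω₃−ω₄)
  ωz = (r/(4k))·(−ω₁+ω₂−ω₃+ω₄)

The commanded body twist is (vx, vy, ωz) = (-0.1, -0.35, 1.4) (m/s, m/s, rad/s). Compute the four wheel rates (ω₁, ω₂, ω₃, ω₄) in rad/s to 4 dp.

(-2.3667, -0.9667, -14.0333, 10.7000)

k = lx + ly = 0.18 + 0.1 = 0.2800;  k·ωz = 0.2800·1.4 = 0.3920
ω₁ (FL) = (vx − vy − k·ωz)/r = -0.1420/0.06 = -2.3667
ω₂ (FR) = (vx + vy + k·ωz)/r = -0.0580/0.06 = -0.9667
ω₃ (RL) = (vx + vy − k·ωz)/r = -0.8420/0.06 = -14.0333
ω₄ (RR) = (vx − vy + k·ωz)/r = 0.6420/0.06 = 10.7000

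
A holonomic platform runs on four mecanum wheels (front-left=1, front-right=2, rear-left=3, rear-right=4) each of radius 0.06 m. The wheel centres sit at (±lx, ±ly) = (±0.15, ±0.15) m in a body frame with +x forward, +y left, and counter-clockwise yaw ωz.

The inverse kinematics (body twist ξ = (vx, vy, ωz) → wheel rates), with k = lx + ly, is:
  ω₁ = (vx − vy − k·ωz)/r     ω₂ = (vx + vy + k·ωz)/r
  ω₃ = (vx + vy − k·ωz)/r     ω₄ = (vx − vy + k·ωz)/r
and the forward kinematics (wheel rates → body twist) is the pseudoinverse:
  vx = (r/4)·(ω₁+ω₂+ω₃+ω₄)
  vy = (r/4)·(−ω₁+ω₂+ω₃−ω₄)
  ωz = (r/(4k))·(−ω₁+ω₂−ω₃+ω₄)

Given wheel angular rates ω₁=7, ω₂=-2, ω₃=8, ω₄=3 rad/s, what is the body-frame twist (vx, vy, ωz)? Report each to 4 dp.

(0.2400, -0.0600, -0.7000)

k = lx + ly = 0.15 + 0.15 = 0.3000
ω₁+ω₂+ω₃+ω₄ = 16.0000  →  vx = (0.06/4)·16.0000 = 0.2400
−ω₁+ω₂+ω₃−ω₄ = -4.0000  →  vy = (0.06/4)·-4.0000 = -0.0600
−ω₁+ω₂−ω₃+ω₄ = -14.0000  →  ωz = (0.06/1.2000)·-14.0000 = -0.7000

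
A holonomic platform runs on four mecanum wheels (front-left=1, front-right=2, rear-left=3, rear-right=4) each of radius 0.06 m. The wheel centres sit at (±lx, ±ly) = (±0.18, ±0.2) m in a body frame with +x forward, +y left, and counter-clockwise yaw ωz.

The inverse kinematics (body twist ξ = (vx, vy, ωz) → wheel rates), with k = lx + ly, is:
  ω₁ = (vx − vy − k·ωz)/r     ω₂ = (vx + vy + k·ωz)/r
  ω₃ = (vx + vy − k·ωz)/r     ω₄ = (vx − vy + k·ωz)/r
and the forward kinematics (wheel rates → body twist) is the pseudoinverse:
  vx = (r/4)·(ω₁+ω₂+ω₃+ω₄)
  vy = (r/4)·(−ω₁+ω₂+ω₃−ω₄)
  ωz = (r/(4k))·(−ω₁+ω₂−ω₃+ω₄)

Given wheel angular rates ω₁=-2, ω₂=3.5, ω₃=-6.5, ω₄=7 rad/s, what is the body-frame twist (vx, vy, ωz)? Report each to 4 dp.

(0.0300, -0.1200, 0.7500)

k = lx + ly = 0.18 + 0.2 = 0.3800
ω₁+ω₂+ω₃+ω₄ = 2.0000  →  vx = (0.06/4)·2.0000 = 0.0300
−ω₁+ω₂+ω₃−ω₄ = -8.0000  →  vy = (0.06/4)·-8.0000 = -0.1200
−ω₁+ω₂−ω₃+ω₄ = 19.0000  →  ωz = (0.06/1.5200)·19.0000 = 0.7500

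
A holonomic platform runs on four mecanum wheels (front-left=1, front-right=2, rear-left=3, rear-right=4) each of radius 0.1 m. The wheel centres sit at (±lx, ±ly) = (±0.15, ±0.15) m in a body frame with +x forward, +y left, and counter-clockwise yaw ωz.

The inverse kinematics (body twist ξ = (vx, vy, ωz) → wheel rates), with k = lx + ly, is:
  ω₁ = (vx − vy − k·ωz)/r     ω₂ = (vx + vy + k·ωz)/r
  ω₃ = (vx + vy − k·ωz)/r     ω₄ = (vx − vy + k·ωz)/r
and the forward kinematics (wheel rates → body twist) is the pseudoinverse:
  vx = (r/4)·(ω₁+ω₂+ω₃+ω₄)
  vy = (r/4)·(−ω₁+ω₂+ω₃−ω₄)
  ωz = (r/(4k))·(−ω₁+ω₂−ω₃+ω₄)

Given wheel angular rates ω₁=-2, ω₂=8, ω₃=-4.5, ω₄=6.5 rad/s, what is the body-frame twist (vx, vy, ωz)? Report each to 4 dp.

(0.2000, -0.0250, 1.7500)

k = lx + ly = 0.15 + 0.15 = 0.3000
ω₁+ω₂+ω₃+ω₄ = 8.0000  →  vx = (0.1/4)·8.0000 = 0.2000
−ω₁+ω₂+ω₃−ω₄ = -1.0000  →  vy = (0.1/4)·-1.0000 = -0.0250
−ω₁+ω₂−ω₃+ω₄ = 21.0000  →  ωz = (0.1/1.2000)·21.0000 = 1.7500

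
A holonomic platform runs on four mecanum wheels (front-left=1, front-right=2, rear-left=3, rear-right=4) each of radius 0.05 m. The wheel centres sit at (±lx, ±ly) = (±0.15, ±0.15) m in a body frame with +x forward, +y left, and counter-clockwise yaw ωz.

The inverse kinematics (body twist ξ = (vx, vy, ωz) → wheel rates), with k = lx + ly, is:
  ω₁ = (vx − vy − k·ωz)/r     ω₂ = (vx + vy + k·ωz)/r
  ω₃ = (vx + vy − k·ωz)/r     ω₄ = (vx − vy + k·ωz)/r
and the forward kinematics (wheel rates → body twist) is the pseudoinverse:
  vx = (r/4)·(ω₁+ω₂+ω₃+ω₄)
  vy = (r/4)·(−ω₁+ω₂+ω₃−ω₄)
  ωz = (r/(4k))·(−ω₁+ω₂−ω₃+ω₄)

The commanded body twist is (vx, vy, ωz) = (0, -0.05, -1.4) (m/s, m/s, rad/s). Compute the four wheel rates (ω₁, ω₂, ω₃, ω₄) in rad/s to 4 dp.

(9.4000, -9.4000, 7.4000, -7.4000)

k = lx + ly = 0.15 + 0.15 = 0.3000;  k·ωz = 0.3000·-1.4 = -0.4200
ω₁ (FL) = (vx − vy − k·ωz)/r = 0.4700/0.05 = 9.4000
ω₂ (FR) = (vx + vy + k·ωz)/r = -0.4700/0.05 = -9.4000
ω₃ (RL) = (vx + vy − k·ωz)/r = 0.3700/0.05 = 7.4000
ω₄ (RR) = (vx − vy + k·ωz)/r = -0.3700/0.05 = -7.4000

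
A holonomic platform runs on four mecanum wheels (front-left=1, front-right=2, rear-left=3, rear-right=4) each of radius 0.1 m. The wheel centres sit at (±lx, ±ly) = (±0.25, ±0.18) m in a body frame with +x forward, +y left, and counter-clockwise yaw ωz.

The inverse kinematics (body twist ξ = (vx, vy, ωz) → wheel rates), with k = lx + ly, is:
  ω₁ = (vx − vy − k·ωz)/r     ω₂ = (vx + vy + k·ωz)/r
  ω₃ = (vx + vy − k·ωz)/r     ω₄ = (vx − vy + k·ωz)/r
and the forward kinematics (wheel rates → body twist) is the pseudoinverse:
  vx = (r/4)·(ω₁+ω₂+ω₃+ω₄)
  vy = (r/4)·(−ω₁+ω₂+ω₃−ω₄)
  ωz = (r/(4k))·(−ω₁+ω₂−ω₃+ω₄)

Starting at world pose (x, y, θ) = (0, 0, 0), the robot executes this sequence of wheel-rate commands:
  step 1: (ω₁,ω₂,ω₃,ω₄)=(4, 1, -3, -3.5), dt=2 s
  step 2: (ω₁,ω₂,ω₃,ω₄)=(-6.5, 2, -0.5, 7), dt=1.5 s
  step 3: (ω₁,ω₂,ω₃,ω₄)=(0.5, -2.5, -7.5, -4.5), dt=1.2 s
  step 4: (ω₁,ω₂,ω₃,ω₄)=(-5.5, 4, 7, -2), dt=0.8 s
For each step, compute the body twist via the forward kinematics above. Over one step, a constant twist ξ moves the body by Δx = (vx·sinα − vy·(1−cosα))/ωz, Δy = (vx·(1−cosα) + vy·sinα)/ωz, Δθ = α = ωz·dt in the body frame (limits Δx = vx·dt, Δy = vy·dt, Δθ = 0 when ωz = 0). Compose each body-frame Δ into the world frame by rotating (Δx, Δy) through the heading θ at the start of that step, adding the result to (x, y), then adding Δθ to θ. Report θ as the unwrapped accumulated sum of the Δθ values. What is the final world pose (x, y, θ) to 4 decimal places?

(-0.3960, -0.2446, 1.0116)

step 1: ξ=(vx,vy,ωz)=(-0.0375, -0.0625, -0.2035), dt=2.0 → body Δ=(-0.0980, -0.1065, -0.4070) → world pose (-0.0980, -0.1065, -0.4070)
step 2: ξ=(vx,vy,ωz)=(0.0500, 0.0250, 0.9302), dt=1.5 → body Δ=(0.0307, 0.0708, 1.3953) → world pose (-0.0418, -0.0536, 0.9884)
step 3: ξ=(vx,vy,ωz)=(-0.3500, -0.1500, 0.0000), dt=1.2 → body Δ=(-0.4200, -0.1800, 0.0000) → world pose (-0.1225, -0.5034, 0.9884)
step 4: ξ=(vx,vy,ωz)=(0.0875, 0.4625, 0.0291), dt=0.8 → body Δ=(0.0657, 0.3708, 0.0233) → world pose (-0.3960, -0.2446, 1.0116)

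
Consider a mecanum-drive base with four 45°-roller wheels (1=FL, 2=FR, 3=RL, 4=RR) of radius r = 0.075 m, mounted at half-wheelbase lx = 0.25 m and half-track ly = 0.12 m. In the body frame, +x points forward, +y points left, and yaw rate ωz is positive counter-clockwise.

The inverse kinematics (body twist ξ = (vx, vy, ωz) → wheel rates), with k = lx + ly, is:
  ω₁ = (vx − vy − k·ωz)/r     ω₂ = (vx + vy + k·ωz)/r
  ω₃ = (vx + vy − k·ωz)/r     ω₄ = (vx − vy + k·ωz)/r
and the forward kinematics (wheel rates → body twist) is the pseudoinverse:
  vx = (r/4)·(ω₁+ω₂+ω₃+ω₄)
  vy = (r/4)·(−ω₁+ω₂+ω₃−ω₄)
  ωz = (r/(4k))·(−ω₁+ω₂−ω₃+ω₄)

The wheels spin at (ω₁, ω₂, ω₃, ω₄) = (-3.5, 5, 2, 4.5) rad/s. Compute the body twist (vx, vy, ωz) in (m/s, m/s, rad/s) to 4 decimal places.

k = lx + ly = 0.25 + 0.12 = 0.3700
ω₁+ω₂+ω₃+ω₄ = 8.0000  →  vx = (0.075/4)·8.0000 = 0.1500
−ω₁+ω₂+ω₃−ω₄ = 6.0000  →  vy = (0.075/4)·6.0000 = 0.1125
−ω₁+ω₂−ω₃+ω₄ = 11.0000  →  ωz = (0.075/1.4800)·11.0000 = 0.5574

(0.1500, 0.1125, 0.5574)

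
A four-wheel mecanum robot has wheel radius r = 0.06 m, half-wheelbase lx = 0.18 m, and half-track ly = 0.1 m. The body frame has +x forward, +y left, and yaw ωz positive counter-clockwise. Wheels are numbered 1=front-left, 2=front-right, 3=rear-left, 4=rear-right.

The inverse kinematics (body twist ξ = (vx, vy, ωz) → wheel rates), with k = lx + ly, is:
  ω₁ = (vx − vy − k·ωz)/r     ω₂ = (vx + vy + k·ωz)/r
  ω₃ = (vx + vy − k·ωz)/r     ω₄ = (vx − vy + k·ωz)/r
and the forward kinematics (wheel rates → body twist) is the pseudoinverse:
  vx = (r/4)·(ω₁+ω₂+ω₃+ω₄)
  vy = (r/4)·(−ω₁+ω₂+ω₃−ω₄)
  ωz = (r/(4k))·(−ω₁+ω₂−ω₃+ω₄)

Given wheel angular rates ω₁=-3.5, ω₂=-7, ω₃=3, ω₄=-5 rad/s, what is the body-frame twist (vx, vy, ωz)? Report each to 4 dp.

(-0.1875, 0.0675, -0.6161)

k = lx + ly = 0.18 + 0.1 = 0.2800
ω₁+ω₂+ω₃+ω₄ = -12.5000  →  vx = (0.06/4)·-12.5000 = -0.1875
−ω₁+ω₂+ω₃−ω₄ = 4.5000  →  vy = (0.06/4)·4.5000 = 0.0675
−ω₁+ω₂−ω₃+ω₄ = -11.5000  →  ωz = (0.06/1.1200)·-11.5000 = -0.6161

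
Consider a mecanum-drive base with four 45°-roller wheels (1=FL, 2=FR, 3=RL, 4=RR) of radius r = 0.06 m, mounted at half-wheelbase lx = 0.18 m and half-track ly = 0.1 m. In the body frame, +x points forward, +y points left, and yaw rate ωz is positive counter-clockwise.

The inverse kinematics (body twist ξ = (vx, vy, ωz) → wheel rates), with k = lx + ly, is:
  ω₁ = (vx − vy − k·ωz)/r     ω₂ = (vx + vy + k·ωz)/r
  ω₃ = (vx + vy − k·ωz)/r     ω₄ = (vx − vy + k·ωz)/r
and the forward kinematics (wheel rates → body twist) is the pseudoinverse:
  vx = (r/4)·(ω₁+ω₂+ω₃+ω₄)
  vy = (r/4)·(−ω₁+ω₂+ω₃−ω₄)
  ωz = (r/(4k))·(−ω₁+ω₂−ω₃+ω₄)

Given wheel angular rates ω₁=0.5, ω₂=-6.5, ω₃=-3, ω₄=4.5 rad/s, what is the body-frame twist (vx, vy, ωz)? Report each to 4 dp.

k = lx + ly = 0.18 + 0.1 = 0.2800
ω₁+ω₂+ω₃+ω₄ = -4.5000  →  vx = (0.06/4)·-4.5000 = -0.0675
−ω₁+ω₂+ω₃−ω₄ = -14.5000  →  vy = (0.06/4)·-14.5000 = -0.2175
−ω₁+ω₂−ω₃+ω₄ = 0.5000  →  ωz = (0.06/1.1200)·0.5000 = 0.0268

(-0.0675, -0.2175, 0.0268)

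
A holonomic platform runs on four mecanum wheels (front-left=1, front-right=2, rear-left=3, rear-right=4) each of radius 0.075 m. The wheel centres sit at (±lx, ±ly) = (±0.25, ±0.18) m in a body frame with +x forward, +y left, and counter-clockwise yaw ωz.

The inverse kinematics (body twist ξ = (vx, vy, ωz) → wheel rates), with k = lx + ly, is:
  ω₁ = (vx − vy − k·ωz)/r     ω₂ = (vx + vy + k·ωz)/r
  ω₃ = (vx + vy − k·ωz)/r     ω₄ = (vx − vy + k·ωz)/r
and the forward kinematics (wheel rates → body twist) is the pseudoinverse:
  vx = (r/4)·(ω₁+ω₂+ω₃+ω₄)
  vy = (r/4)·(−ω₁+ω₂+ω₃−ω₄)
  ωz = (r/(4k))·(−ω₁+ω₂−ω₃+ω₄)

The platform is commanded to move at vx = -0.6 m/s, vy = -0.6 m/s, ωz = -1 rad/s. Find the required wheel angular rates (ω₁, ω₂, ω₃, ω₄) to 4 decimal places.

k = lx + ly = 0.25 + 0.18 = 0.4300;  k·ωz = 0.4300·-1 = -0.4300
ω₁ (FL) = (vx − vy − k·ωz)/r = 0.4300/0.075 = 5.7333
ω₂ (FR) = (vx + vy + k·ωz)/r = -1.6300/0.075 = -21.7333
ω₃ (RL) = (vx + vy − k·ωz)/r = -0.7700/0.075 = -10.2667
ω₄ (RR) = (vx − vy + k·ωz)/r = -0.4300/0.075 = -5.7333

(5.7333, -21.7333, -10.2667, -5.7333)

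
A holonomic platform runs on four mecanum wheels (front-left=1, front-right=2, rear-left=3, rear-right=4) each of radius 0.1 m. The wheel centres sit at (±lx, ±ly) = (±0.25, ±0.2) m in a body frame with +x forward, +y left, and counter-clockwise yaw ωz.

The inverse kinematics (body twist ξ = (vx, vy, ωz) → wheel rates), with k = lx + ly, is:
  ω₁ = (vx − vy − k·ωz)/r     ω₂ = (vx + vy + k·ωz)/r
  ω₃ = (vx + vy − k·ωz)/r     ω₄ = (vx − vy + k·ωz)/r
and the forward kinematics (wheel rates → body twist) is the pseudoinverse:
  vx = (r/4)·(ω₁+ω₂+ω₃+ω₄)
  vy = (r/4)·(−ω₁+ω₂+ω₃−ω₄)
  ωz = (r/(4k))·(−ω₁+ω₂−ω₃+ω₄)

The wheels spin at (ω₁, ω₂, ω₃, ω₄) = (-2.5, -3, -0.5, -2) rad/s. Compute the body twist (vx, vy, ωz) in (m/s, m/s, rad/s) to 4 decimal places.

(-0.2000, 0.0250, -0.1111)

k = lx + ly = 0.25 + 0.2 = 0.4500
ω₁+ω₂+ω₃+ω₄ = -8.0000  →  vx = (0.1/4)·-8.0000 = -0.2000
−ω₁+ω₂+ω₃−ω₄ = 1.0000  →  vy = (0.1/4)·1.0000 = 0.0250
−ω₁+ω₂−ω₃+ω₄ = -2.0000  →  ωz = (0.1/1.8000)·-2.0000 = -0.1111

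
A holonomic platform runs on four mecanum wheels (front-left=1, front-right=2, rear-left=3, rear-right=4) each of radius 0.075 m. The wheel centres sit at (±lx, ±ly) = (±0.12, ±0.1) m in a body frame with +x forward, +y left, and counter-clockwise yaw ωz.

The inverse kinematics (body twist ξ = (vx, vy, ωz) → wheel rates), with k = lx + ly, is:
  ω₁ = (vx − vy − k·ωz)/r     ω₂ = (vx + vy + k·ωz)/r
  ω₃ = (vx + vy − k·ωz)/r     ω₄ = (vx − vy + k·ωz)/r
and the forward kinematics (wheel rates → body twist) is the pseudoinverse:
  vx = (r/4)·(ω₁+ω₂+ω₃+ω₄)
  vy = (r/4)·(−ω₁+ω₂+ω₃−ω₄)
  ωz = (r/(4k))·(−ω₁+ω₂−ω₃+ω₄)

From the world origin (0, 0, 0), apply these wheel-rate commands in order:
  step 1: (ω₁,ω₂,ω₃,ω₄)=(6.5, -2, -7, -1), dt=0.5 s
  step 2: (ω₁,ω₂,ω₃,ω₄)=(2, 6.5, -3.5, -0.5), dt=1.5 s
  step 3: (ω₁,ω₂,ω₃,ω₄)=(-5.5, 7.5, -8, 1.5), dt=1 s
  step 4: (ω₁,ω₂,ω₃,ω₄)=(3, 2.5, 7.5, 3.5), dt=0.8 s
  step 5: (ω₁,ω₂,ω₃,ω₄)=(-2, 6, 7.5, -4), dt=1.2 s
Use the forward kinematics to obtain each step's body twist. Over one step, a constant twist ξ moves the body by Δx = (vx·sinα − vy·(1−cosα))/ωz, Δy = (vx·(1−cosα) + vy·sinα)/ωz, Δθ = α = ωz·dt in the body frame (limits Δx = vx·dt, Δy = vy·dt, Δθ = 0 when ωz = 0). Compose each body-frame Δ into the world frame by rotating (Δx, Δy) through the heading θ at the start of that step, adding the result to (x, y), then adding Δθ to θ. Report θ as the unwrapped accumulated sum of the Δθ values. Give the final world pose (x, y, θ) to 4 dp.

step 1: ξ=(vx,vy,ωz)=(-0.0656, -0.2719, -0.2131), dt=0.5 → body Δ=(-0.0400, -0.1339, -0.1065) → world pose (-0.0400, -0.1339, -0.1065)
step 2: ξ=(vx,vy,ωz)=(0.0844, 0.0281, 0.6392), dt=1.5 → body Δ=(0.0893, 0.0922, 0.9588) → world pose (0.0586, -0.0518, 0.8523)
step 3: ξ=(vx,vy,ωz)=(-0.0844, 0.0656, 1.9176), dt=1.0 → body Δ=(-0.0872, -0.0268, 1.9176) → world pose (0.0214, -0.1351, 2.7699)
step 4: ξ=(vx,vy,ωz)=(0.3094, 0.0656, -0.3835), dt=0.8 → body Δ=(0.2516, 0.0140, -0.3068) → world pose (-0.2182, -0.0567, 2.4631)
step 5: ξ=(vx,vy,ωz)=(0.1406, 0.3656, -0.2983), dt=1.2 → body Δ=(0.2429, 0.3996, -0.3580) → world pose (-0.6580, -0.2154, 2.1051)

(-0.6580, -0.2154, 2.1051)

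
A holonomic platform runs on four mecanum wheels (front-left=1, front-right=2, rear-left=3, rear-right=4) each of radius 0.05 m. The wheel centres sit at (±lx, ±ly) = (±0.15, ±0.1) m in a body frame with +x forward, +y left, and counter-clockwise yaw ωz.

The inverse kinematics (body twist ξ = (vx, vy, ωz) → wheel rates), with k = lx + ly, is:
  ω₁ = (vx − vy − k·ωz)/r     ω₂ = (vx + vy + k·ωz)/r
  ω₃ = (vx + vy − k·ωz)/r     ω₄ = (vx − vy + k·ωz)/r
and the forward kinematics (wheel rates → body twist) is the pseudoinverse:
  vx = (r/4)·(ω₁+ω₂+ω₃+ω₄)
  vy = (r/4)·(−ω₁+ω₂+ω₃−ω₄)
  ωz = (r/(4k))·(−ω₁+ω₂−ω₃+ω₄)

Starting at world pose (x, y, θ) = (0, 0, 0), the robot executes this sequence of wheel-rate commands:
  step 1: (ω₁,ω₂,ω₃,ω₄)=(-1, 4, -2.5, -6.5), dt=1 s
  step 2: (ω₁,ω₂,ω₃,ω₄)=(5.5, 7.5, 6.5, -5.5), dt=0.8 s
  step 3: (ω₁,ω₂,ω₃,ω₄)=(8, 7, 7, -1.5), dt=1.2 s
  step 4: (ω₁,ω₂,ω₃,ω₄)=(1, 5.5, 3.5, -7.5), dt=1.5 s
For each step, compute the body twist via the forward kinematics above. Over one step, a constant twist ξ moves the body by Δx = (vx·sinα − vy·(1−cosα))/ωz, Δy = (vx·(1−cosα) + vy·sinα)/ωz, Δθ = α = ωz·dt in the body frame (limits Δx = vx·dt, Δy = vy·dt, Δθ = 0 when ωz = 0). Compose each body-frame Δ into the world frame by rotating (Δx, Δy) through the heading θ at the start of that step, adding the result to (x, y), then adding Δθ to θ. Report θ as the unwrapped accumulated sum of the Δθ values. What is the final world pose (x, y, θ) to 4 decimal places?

step 1: ξ=(vx,vy,ωz)=(-0.0750, 0.1125, 0.0500), dt=1.0 → body Δ=(-0.0778, 0.1106, 0.0500) → world pose (-0.0778, 0.1106, 0.0500)
step 2: ξ=(vx,vy,ωz)=(0.1750, 0.1750, -0.5000), dt=0.8 → body Δ=(0.1639, 0.1087, -0.4000) → world pose (0.0805, 0.2273, -0.3500)
step 3: ξ=(vx,vy,ωz)=(0.2563, 0.0938, -0.4750), dt=1.2 → body Δ=(0.3223, 0.0212, -0.5700) → world pose (0.3906, 0.1367, -0.9200)
step 4: ξ=(vx,vy,ωz)=(0.0313, 0.1938, -0.3250), dt=1.5 → body Δ=(0.1145, 0.2680, -0.4875) → world pose (0.6732, 0.2080, -1.4075)

(0.6732, 0.2080, -1.4075)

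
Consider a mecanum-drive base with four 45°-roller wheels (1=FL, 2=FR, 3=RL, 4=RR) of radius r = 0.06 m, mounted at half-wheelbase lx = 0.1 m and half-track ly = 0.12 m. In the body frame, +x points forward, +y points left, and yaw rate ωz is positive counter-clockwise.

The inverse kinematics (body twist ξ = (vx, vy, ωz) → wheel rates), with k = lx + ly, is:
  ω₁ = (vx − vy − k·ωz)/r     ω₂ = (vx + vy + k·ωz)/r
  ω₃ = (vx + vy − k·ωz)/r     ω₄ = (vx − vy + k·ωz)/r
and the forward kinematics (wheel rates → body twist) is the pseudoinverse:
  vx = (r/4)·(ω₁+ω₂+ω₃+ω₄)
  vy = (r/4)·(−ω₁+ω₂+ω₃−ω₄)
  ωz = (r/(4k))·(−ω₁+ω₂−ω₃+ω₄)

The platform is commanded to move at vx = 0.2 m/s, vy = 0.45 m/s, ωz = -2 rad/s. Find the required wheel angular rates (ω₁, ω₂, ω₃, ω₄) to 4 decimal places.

(3.1667, 3.5000, 18.1667, -11.5000)

k = lx + ly = 0.1 + 0.12 = 0.2200;  k·ωz = 0.2200·-2 = -0.4400
ω₁ (FL) = (vx − vy − k·ωz)/r = 0.1900/0.06 = 3.1667
ω₂ (FR) = (vx + vy + k·ωz)/r = 0.2100/0.06 = 3.5000
ω₃ (RL) = (vx + vy − k·ωz)/r = 1.0900/0.06 = 18.1667
ω₄ (RR) = (vx − vy + k·ωz)/r = -0.6900/0.06 = -11.5000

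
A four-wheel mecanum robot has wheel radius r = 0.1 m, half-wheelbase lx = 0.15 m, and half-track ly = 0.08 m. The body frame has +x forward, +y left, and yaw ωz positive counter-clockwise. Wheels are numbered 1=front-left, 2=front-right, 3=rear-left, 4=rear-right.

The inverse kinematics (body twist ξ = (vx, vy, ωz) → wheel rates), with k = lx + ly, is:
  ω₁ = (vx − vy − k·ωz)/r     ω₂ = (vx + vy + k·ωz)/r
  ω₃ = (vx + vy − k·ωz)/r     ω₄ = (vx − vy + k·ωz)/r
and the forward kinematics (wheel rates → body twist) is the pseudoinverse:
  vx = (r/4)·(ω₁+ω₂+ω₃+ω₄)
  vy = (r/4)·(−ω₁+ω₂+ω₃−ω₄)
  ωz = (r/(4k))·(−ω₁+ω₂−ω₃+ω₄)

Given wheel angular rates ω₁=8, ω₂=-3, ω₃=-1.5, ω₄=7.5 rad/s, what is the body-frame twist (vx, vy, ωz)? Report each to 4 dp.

(0.2750, -0.5000, -0.2174)

k = lx + ly = 0.15 + 0.08 = 0.2300
ω₁+ω₂+ω₃+ω₄ = 11.0000  →  vx = (0.1/4)·11.0000 = 0.2750
−ω₁+ω₂+ω₃−ω₄ = -20.0000  →  vy = (0.1/4)·-20.0000 = -0.5000
−ω₁+ω₂−ω₃+ω₄ = -2.0000  →  ωz = (0.1/0.9200)·-2.0000 = -0.2174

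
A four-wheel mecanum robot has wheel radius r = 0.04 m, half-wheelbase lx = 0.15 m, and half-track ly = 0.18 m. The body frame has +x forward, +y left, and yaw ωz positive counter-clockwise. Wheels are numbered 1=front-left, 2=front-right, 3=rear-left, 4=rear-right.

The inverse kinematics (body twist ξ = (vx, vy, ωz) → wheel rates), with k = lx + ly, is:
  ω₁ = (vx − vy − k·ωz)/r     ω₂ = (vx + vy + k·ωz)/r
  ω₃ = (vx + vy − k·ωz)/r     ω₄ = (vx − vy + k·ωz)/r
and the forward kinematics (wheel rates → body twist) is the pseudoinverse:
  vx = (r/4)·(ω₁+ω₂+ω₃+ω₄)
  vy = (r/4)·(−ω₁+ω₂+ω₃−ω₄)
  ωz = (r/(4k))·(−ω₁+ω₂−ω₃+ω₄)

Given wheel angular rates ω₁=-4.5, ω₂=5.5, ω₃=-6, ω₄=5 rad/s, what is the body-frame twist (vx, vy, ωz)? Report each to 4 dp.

k = lx + ly = 0.15 + 0.18 = 0.3300
ω₁+ω₂+ω₃+ω₄ = 0.0000  →  vx = (0.04/4)·0.0000 = 0.0000
−ω₁+ω₂+ω₃−ω₄ = -1.0000  →  vy = (0.04/4)·-1.0000 = -0.0100
−ω₁+ω₂−ω₃+ω₄ = 21.0000  →  ωz = (0.04/1.3200)·21.0000 = 0.6364

(0.0000, -0.0100, 0.6364)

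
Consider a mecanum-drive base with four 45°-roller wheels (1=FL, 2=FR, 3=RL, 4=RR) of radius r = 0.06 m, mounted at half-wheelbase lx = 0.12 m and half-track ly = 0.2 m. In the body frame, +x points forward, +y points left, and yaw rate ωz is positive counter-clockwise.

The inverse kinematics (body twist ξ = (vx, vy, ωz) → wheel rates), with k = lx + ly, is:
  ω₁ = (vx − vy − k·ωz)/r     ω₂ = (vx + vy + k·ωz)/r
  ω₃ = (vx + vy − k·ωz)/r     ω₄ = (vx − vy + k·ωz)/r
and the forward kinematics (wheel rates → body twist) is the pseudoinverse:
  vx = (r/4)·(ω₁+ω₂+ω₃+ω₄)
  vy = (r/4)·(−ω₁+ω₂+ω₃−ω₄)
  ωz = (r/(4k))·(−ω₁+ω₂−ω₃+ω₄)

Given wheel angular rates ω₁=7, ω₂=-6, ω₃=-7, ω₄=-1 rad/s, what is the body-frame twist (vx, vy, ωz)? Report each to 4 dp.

k = lx + ly = 0.12 + 0.2 = 0.3200
ω₁+ω₂+ω₃+ω₄ = -7.0000  →  vx = (0.06/4)·-7.0000 = -0.1050
−ω₁+ω₂+ω₃−ω₄ = -19.0000  →  vy = (0.06/4)·-19.0000 = -0.2850
−ω₁+ω₂−ω₃+ω₄ = -7.0000  →  ωz = (0.06/1.2800)·-7.0000 = -0.3281

(-0.1050, -0.2850, -0.3281)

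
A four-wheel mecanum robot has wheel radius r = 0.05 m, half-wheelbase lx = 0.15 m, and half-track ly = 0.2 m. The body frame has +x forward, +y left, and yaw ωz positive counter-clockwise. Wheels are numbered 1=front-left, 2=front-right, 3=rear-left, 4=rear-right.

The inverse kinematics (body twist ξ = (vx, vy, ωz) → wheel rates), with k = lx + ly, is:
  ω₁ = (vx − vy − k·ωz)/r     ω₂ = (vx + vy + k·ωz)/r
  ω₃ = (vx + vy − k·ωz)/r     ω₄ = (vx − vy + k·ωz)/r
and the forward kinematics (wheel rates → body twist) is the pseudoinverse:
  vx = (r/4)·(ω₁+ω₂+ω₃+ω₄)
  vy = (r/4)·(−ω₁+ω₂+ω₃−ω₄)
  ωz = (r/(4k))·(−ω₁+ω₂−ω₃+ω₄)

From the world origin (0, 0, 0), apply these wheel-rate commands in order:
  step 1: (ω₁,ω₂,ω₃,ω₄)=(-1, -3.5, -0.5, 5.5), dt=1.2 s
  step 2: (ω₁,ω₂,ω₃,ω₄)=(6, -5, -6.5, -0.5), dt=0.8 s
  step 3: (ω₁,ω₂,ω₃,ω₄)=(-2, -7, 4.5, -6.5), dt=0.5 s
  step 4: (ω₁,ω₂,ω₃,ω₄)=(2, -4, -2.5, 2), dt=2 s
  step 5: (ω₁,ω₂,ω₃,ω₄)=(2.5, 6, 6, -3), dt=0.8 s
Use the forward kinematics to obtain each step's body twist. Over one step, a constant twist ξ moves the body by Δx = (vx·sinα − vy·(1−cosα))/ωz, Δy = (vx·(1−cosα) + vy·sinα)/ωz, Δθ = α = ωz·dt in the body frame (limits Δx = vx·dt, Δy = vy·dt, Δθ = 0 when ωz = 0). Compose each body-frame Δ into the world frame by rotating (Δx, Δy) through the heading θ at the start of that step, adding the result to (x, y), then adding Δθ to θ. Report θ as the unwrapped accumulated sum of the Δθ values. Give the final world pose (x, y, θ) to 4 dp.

(-0.0782, -0.4217, -0.5429)

step 1: ξ=(vx,vy,ωz)=(0.0063, -0.1063, 0.1250), dt=1.2 → body Δ=(0.0170, -0.1265, 0.1500) → world pose (0.0170, -0.1265, 0.1500)
step 2: ξ=(vx,vy,ωz)=(-0.0750, -0.2125, -0.1786), dt=0.8 → body Δ=(-0.0719, -0.1651, -0.1429) → world pose (-0.0294, -0.3005, 0.0071)
step 3: ξ=(vx,vy,ωz)=(-0.1375, 0.0750, -0.5714), dt=0.5 → body Δ=(-0.0625, 0.0467, -0.2857) → world pose (-0.0922, -0.2542, -0.2786)
step 4: ξ=(vx,vy,ωz)=(-0.0312, -0.1313, -0.0536), dt=2.0 → body Δ=(-0.0764, -0.2587, -0.1071) → world pose (-0.2369, -0.4819, -0.3857)
step 5: ξ=(vx,vy,ωz)=(0.1438, 0.1563, -0.1964), dt=0.8 → body Δ=(0.1243, 0.1155, -0.1571) → world pose (-0.0782, -0.4217, -0.5429)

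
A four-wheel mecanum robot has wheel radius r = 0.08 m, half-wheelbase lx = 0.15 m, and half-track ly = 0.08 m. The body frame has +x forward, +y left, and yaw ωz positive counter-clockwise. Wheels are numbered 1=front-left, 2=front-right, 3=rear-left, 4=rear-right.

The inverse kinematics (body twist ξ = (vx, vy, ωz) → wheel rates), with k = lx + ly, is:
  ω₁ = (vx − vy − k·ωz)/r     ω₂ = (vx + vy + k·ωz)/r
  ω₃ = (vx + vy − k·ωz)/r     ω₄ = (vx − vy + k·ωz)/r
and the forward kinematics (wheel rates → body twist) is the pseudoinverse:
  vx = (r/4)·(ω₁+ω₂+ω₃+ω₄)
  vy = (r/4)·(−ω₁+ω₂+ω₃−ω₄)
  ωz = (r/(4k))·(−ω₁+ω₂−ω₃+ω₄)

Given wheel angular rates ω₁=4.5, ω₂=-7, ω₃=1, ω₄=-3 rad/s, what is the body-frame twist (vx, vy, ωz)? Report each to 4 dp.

k = lx + ly = 0.15 + 0.08 = 0.2300
ω₁+ω₂+ω₃+ω₄ = -4.5000  →  vx = (0.08/4)·-4.5000 = -0.0900
−ω₁+ω₂+ω₃−ω₄ = -7.5000  →  vy = (0.08/4)·-7.5000 = -0.1500
−ω₁+ω₂−ω₃+ω₄ = -15.5000  →  ωz = (0.08/0.9200)·-15.5000 = -1.3478

(-0.0900, -0.1500, -1.3478)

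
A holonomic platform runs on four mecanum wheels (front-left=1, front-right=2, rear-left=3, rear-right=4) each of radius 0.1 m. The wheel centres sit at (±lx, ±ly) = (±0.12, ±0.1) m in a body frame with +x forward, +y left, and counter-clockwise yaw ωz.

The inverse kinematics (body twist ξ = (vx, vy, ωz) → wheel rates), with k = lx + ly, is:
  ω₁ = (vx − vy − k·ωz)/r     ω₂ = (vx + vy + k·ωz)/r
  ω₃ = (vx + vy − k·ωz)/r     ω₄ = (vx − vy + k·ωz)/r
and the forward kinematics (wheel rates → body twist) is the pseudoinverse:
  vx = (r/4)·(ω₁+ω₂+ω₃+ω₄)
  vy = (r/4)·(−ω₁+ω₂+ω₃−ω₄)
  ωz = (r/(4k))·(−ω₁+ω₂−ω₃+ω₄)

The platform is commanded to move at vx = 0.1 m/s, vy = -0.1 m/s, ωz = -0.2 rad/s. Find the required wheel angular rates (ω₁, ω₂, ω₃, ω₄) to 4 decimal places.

(2.4400, -0.4400, 0.4400, 1.5600)

k = lx + ly = 0.12 + 0.1 = 0.2200;  k·ωz = 0.2200·-0.2 = -0.0440
ω₁ (FL) = (vx − vy − k·ωz)/r = 0.2440/0.1 = 2.4400
ω₂ (FR) = (vx + vy + k·ωz)/r = -0.0440/0.1 = -0.4400
ω₃ (RL) = (vx + vy − k·ωz)/r = 0.0440/0.1 = 0.4400
ω₄ (RR) = (vx − vy + k·ωz)/r = 0.1560/0.1 = 1.5600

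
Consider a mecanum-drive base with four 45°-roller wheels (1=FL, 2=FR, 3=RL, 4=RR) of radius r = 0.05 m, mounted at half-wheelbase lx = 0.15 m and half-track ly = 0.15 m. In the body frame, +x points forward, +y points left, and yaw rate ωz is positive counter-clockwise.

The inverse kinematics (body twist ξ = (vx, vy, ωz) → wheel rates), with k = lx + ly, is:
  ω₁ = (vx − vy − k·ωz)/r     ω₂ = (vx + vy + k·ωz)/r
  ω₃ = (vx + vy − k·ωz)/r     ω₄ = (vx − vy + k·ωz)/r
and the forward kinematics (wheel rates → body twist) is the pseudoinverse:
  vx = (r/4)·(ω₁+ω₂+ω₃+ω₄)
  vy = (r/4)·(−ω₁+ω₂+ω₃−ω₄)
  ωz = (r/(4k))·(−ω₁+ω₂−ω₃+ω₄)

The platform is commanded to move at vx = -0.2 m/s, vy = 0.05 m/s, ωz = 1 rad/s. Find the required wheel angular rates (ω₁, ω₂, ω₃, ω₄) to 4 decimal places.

k = lx + ly = 0.15 + 0.15 = 0.3000;  k·ωz = 0.3000·1 = 0.3000
ω₁ (FL) = (vx − vy − k·ωz)/r = -0.5500/0.05 = -11.0000
ω₂ (FR) = (vx + vy + k·ωz)/r = 0.1500/0.05 = 3.0000
ω₃ (RL) = (vx + vy − k·ωz)/r = -0.4500/0.05 = -9.0000
ω₄ (RR) = (vx − vy + k·ωz)/r = 0.0500/0.05 = 1.0000

(-11.0000, 3.0000, -9.0000, 1.0000)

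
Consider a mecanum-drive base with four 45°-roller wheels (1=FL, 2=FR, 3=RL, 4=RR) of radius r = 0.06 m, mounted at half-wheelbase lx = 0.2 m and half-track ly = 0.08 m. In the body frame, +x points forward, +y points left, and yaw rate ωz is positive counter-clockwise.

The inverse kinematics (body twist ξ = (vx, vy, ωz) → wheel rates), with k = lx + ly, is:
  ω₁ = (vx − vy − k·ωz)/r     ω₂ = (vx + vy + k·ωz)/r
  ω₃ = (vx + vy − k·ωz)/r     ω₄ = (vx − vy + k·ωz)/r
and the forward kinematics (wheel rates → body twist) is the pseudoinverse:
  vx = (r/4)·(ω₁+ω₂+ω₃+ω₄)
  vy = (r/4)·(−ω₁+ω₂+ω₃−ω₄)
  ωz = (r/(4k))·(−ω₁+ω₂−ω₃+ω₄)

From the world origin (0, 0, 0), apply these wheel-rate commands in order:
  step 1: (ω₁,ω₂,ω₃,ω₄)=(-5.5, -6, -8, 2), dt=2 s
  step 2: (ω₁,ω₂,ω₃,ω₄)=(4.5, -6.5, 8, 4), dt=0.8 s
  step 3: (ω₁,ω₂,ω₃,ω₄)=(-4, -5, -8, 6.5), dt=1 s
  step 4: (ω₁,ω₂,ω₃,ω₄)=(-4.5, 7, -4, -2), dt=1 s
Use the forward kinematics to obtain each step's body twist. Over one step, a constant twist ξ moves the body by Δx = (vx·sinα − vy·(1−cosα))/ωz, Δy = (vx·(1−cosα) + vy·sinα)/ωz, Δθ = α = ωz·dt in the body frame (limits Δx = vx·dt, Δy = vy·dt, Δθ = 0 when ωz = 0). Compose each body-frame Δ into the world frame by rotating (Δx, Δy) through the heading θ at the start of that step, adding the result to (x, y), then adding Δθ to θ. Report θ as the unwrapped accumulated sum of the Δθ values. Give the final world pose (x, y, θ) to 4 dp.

step 1: ξ=(vx,vy,ωz)=(-0.2625, -0.1575, 0.5089), dt=2.0 → body Δ=(-0.2920, -0.5083, 1.0179) → world pose (-0.2920, -0.5083, 1.0179)
step 2: ξ=(vx,vy,ωz)=(0.1500, -0.1050, -0.8036), dt=0.8 → body Δ=(0.0858, -0.1156, -0.6429) → world pose (-0.1485, -0.4959, 0.3750)
step 3: ξ=(vx,vy,ωz)=(-0.1575, -0.2325, 0.7232), dt=1.0 → body Δ=(-0.0637, -0.2673, 0.7232) → world pose (-0.1099, -0.7679, 1.0982)
step 4: ξ=(vx,vy,ωz)=(-0.0525, 0.1425, 0.7232), dt=1.0 → body Δ=(-0.0974, 0.1122, 0.7232) → world pose (-0.2541, -0.8036, 1.8214)

(-0.2541, -0.8036, 1.8214)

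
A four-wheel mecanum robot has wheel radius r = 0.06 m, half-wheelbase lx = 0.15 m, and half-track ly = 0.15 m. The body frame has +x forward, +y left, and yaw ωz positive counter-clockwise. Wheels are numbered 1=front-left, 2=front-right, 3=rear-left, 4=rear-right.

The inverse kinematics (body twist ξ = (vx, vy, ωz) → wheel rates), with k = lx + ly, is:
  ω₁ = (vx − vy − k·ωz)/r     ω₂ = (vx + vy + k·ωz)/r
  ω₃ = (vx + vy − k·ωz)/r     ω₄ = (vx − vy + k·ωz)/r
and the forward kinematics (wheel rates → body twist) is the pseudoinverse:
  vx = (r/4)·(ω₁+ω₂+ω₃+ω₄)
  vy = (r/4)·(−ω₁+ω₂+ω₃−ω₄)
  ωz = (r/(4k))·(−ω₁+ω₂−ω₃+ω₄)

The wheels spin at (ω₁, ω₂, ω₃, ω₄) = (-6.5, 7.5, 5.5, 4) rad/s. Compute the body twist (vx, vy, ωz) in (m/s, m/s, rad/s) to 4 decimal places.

(0.1575, 0.2325, 0.6250)

k = lx + ly = 0.15 + 0.15 = 0.3000
ω₁+ω₂+ω₃+ω₄ = 10.5000  →  vx = (0.06/4)·10.5000 = 0.1575
−ω₁+ω₂+ω₃−ω₄ = 15.5000  →  vy = (0.06/4)·15.5000 = 0.2325
−ω₁+ω₂−ω₃+ω₄ = 12.5000  →  ωz = (0.06/1.2000)·12.5000 = 0.6250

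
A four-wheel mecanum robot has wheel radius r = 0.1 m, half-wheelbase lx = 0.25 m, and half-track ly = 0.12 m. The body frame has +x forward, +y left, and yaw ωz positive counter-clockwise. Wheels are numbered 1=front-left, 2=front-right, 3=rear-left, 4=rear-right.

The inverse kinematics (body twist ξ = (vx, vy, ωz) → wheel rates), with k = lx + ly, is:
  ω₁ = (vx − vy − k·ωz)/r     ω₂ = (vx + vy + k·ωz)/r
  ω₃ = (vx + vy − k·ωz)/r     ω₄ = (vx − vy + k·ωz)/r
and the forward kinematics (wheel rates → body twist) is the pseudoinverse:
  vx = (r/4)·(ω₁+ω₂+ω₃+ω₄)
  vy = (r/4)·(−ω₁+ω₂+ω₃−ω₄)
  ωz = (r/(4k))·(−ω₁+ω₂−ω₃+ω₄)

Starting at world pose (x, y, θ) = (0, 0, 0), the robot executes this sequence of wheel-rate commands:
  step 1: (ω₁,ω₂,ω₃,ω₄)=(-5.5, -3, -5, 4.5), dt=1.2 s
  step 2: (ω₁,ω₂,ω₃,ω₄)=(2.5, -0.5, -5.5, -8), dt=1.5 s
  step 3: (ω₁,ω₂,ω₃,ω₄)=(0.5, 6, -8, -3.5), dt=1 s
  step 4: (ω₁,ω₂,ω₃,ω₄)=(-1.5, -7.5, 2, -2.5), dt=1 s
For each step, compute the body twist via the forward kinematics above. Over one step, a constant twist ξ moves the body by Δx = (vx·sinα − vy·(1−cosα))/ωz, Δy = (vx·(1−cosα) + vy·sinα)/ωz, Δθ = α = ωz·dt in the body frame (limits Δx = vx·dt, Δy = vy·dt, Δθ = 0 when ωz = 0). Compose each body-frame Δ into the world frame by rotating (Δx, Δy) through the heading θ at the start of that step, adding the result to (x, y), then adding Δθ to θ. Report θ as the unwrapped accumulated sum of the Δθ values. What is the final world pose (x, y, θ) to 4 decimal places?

(-0.7042, -0.8357, 0.3818)

step 1: ξ=(vx,vy,ωz)=(-0.2250, -0.1750, 0.8108), dt=1.2 → body Δ=(-0.1350, -0.2997, 0.9730) → world pose (-0.1350, -0.2997, 0.9730)
step 2: ξ=(vx,vy,ωz)=(-0.2875, -0.0125, -0.3716), dt=1.5 → body Δ=(-0.4144, 0.0993, -0.5574) → world pose (-0.4503, -0.5863, 0.4155)
step 3: ξ=(vx,vy,ωz)=(-0.1250, 0.0250, 0.6757), dt=1.0 → body Δ=(-0.1238, -0.0175, 0.6757) → world pose (-0.5566, -0.6523, 1.0912)
step 4: ξ=(vx,vy,ωz)=(-0.2375, -0.0375, -0.7095), dt=1.0 → body Δ=(-0.2308, 0.0463, -0.7095) → world pose (-0.7042, -0.8357, 0.3818)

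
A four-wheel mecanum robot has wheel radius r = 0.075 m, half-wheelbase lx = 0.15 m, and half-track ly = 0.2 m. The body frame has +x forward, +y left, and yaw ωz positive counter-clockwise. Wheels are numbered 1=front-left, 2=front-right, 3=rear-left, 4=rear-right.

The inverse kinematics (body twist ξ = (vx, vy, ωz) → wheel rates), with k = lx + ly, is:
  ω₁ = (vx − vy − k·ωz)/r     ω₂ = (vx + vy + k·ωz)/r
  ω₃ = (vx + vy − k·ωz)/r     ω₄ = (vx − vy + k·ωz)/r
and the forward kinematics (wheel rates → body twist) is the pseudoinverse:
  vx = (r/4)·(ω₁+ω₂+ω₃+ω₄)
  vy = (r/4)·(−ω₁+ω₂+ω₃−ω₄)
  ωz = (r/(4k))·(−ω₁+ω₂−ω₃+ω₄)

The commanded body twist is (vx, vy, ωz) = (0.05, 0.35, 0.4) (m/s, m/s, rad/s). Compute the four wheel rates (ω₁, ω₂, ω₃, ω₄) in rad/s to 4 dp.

(-5.8667, 7.2000, 3.4667, -2.1333)

k = lx + ly = 0.15 + 0.2 = 0.3500;  k·ωz = 0.3500·0.4 = 0.1400
ω₁ (FL) = (vx − vy − k·ωz)/r = -0.4400/0.075 = -5.8667
ω₂ (FR) = (vx + vy + k·ωz)/r = 0.5400/0.075 = 7.2000
ω₃ (RL) = (vx + vy − k·ωz)/r = 0.2600/0.075 = 3.4667
ω₄ (RR) = (vx − vy + k·ωz)/r = -0.1600/0.075 = -2.1333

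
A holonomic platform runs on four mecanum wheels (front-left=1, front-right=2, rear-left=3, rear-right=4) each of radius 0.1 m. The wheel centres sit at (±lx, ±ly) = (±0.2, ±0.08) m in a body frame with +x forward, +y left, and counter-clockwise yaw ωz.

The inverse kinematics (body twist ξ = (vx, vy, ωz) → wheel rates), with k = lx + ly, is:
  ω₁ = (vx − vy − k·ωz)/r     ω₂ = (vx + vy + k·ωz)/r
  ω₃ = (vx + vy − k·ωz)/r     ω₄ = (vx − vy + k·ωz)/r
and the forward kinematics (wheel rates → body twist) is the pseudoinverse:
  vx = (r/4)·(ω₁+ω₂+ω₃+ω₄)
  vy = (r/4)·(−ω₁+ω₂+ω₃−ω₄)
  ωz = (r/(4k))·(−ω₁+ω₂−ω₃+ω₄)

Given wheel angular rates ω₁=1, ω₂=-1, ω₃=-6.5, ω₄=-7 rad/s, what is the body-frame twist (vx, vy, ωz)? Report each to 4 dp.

(-0.3375, -0.0375, -0.2232)

k = lx + ly = 0.2 + 0.08 = 0.2800
ω₁+ω₂+ω₃+ω₄ = -13.5000  →  vx = (0.1/4)·-13.5000 = -0.3375
−ω₁+ω₂+ω₃−ω₄ = -1.5000  →  vy = (0.1/4)·-1.5000 = -0.0375
−ω₁+ω₂−ω₃+ω₄ = -2.5000  →  ωz = (0.1/1.1200)·-2.5000 = -0.2232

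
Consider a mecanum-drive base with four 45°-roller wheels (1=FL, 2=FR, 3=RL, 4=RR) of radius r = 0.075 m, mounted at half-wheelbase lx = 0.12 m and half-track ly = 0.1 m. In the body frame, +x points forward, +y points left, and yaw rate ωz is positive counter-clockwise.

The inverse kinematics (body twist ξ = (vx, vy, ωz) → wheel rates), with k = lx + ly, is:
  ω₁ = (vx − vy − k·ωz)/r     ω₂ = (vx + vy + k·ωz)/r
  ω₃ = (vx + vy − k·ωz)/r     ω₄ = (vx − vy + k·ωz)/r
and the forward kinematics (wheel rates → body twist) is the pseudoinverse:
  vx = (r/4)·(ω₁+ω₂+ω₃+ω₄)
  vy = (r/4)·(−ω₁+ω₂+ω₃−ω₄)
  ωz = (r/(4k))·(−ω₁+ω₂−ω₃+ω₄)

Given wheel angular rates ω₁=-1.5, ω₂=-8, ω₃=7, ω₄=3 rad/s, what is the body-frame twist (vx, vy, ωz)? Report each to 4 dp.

(0.0094, -0.0469, -0.8949)

k = lx + ly = 0.12 + 0.1 = 0.2200
ω₁+ω₂+ω₃+ω₄ = 0.5000  →  vx = (0.075/4)·0.5000 = 0.0094
−ω₁+ω₂+ω₃−ω₄ = -2.5000  →  vy = (0.075/4)·-2.5000 = -0.0469
−ω₁+ω₂−ω₃+ω₄ = -10.5000  →  ωz = (0.075/0.8800)·-10.5000 = -0.8949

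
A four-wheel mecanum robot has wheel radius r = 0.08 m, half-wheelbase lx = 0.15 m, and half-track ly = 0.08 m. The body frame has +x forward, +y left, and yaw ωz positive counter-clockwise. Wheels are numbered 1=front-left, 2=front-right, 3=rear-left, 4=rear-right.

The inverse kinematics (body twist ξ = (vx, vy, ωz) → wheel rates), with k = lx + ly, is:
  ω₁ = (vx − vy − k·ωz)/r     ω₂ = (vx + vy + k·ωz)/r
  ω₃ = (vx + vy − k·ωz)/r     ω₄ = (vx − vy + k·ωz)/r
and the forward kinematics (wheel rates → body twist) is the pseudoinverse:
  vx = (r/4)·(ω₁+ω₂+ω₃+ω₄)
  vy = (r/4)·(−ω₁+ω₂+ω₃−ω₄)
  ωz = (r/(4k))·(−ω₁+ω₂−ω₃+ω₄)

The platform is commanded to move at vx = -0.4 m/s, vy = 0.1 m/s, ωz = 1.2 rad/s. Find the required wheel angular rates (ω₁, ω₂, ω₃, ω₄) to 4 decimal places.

k = lx + ly = 0.15 + 0.08 = 0.2300;  k·ωz = 0.2300·1.2 = 0.2760
ω₁ (FL) = (vx − vy − k·ωz)/r = -0.7760/0.08 = -9.7000
ω₂ (FR) = (vx + vy + k·ωz)/r = -0.0240/0.08 = -0.3000
ω₃ (RL) = (vx + vy − k·ωz)/r = -0.5760/0.08 = -7.2000
ω₄ (RR) = (vx − vy + k·ωz)/r = -0.2240/0.08 = -2.8000

(-9.7000, -0.3000, -7.2000, -2.8000)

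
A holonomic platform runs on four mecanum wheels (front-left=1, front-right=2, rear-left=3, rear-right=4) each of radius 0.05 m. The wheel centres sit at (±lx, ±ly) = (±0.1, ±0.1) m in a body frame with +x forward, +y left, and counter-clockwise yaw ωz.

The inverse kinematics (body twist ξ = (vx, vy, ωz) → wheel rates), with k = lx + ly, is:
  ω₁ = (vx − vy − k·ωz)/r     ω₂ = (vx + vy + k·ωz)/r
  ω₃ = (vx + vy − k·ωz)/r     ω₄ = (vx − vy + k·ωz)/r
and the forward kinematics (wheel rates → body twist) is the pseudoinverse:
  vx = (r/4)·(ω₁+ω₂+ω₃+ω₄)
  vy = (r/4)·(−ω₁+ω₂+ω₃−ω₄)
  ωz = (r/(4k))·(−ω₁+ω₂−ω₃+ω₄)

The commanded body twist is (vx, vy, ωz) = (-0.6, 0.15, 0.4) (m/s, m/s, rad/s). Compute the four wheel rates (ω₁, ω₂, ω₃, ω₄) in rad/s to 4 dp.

k = lx + ly = 0.1 + 0.1 = 0.2000;  k·ωz = 0.2000·0.4 = 0.0800
ω₁ (FL) = (vx − vy − k·ωz)/r = -0.8300/0.05 = -16.6000
ω₂ (FR) = (vx + vy + k·ωz)/r = -0.3700/0.05 = -7.4000
ω₃ (RL) = (vx + vy − k·ωz)/r = -0.5300/0.05 = -10.6000
ω₄ (RR) = (vx − vy + k·ωz)/r = -0.6700/0.05 = -13.4000

(-16.6000, -7.4000, -10.6000, -13.4000)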